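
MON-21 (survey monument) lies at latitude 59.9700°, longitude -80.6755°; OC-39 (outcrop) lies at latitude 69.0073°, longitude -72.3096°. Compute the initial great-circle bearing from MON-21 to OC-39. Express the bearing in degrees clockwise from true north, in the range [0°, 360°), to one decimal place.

18.0°

Δλ = 8.3659°
y = sin Δλ · cos φ₂ = 0.052123
x = cos φ₁ sin φ₂ − sin φ₁ cos φ₂ cos Δλ = 0.160378
θ = atan2(y, x) = 18.0043° → 18.0043° (mod 360°)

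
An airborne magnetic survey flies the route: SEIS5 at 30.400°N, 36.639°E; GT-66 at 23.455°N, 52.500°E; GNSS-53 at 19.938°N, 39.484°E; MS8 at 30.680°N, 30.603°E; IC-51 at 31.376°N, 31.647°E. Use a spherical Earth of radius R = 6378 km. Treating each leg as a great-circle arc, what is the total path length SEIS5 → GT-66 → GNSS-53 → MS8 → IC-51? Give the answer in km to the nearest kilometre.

4770 km

SEIS5→GT-66: c = 0.274584 rad, d = 1751.30 km
GT-66→GNSS-53: c = 0.219716 rad, d = 1401.35 km
GNSS-53→MS8: c = 0.233841 rad, d = 1491.44 km
MS8→IC-51: c = 0.019783 rad, d = 126.17 km
Total = 1751.30 + 1401.35 + 1491.44 + 126.17 = 4770.25 km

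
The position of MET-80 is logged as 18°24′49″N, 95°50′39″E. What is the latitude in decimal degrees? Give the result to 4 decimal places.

18.4136°N

18° + 24′/60 + 49″/3600 = 18 + 0.40000 + 0.01361 = 18.4136°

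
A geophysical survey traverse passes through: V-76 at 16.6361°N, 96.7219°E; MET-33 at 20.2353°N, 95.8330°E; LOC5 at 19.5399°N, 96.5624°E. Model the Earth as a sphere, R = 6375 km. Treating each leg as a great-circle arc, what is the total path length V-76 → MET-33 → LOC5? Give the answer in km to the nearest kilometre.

520 km

V-76→MET-33: c = 0.064518 rad, d = 411.30 km
MET-33→LOC5: c = 0.017047 rad, d = 108.68 km
Total = 411.30 + 108.68 = 519.98 km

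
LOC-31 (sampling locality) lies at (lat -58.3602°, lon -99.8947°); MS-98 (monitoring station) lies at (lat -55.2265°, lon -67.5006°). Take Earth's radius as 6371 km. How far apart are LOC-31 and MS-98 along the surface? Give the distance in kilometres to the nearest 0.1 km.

1983.1 km

Δφ = 3.1337°,  Δλ = 32.3941°
a = sin²(Δφ/2) + cos φ₁ cos φ₂ sin²(Δλ/2) = 0.024027
c = 2·arcsin(√a) = 0.311266 rad = 17.8342°
d = R·c = 6371 × 0.311266 = 1983.1 km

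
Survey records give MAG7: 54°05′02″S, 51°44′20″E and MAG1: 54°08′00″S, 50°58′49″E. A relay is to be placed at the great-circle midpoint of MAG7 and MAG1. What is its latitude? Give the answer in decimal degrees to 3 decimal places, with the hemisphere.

MAG7: φ = -54.08389°, λ = +51.73889°
MAG1: φ = -54.13333°, λ = +50.98028°
Bx = cos φ₂ cos Δλ = 0.585850,  By = cos φ₂ sin Δλ = -0.007757
φₘ = atan2(sin φ₁ + sin φ₂, √((cos φ₁ + Bx)² + By²)) = -54.10921°
λₘ = λ₁ + atan2(By, cos φ₁ + Bx) = 51.35981°

54.109°S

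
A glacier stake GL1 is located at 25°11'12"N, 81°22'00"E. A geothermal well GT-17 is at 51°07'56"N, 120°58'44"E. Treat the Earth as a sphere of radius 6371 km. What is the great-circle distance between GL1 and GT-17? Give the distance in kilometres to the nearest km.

GL1: φ = +25.18667°, λ = +81.36667°
GT-17: φ = +51.13222°, λ = +120.97889°
Δφ = 25.9456°,  Δλ = 39.6122°
a = sin²(Δφ/2) + cos φ₁ cos φ₂ sin²(Δλ/2) = 0.115592
c = 2·arcsin(√a) = 0.693809 rad = 39.7523°
d = R·c = 6371 × 0.693809 = 4420.3 km

4420 km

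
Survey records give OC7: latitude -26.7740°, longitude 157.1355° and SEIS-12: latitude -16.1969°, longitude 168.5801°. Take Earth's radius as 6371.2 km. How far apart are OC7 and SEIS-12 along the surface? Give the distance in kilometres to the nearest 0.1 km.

1667.1 km

Δφ = 10.5771°,  Δλ = 11.4446°
a = sin²(Δφ/2) + cos φ₁ cos φ₂ sin²(Δλ/2) = 0.017019
c = 2·arcsin(√a) = 0.261659 rad = 14.9920°
d = R·c = 6371.2 × 0.261659 = 1667.1 km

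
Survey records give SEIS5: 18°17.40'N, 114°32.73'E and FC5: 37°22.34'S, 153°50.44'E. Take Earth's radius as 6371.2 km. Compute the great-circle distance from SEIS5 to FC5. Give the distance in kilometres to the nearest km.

7431 km

SEIS5: φ = +18.29000°, λ = +114.54550°
FC5: φ = -37.37233°, λ = +153.84067°
Δφ = -55.6623°,  Δλ = 39.2952°
a = sin²(Δφ/2) + cos φ₁ cos φ₂ sin²(Δλ/2) = 0.303271
c = 2·arcsin(√a) = 1.166406 rad = 66.8301°
d = R·c = 6371.2 × 1.166406 = 7431.4 km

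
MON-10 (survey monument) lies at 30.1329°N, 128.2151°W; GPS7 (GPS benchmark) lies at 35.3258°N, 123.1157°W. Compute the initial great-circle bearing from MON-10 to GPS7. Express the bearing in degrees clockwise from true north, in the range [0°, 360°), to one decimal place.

Δλ = 5.0994°
y = sin Δλ · cos φ₂ = 0.072518
x = cos φ₁ sin φ₂ − sin φ₁ cos φ₂ cos Δλ = 0.092130
θ = atan2(y, x) = 38.2073° → 38.2073° (mod 360°)

38.2°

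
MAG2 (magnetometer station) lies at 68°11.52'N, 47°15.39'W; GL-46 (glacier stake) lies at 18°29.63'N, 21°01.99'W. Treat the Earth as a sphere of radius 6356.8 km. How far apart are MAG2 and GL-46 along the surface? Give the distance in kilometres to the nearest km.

MAG2: φ = +68.19200°, λ = -47.25650°
GL-46: φ = +18.49383°, λ = -21.03317°
Δφ = -49.6982°,  Δλ = 26.2233°
a = sin²(Δφ/2) + cos φ₁ cos φ₂ sin²(Δλ/2) = 0.194723
c = 2·arcsin(√a) = 0.914037 rad = 52.3705°
d = R·c = 6356.8 × 0.914037 = 5810.3 km

5810 km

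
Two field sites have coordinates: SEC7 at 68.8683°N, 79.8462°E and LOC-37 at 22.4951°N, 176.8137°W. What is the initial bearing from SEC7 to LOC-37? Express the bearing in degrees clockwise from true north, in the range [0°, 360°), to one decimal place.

69.5°

Δλ = 103.3401°
y = sin Δλ · cos φ₂ = 0.898983
x = cos φ₁ sin φ₂ − sin φ₁ cos φ₂ cos Δλ = 0.336774
θ = atan2(y, x) = 69.4632° → 69.4632° (mod 360°)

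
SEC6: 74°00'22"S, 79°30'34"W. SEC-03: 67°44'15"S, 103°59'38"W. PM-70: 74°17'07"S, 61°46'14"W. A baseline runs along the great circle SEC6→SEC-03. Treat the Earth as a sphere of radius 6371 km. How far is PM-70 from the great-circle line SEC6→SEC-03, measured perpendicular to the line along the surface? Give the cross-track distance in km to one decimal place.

131.3 km

SEC6: φ = -74.00611°, λ = -79.50944°
SEC-03: φ = -67.73750°, λ = -103.99389°
PM-70: φ = -74.28528°, λ = -61.77056°
δ₁₃ = central angle SEC6→PM-70 = 0.084406 rad  (haversine)
θ₁₃ = bearing SEC6→PM-70 = 101.808°,  θ₁₂ = bearing SEC6→SEC-03 = 295.959°
dₓₜ = R·arcsin(sin δ₁₃ · sin(θ₁₃ − θ₁₂)) = 6371·arcsin(0.08431·sin(-194.151°)) = 131.320 km
|dₓₜ| = 131.320 km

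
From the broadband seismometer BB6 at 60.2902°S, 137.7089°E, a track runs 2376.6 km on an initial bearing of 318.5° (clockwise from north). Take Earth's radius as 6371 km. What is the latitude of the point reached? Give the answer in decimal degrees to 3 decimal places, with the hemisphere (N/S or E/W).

42.341°S

δ = d/R = 2376.6/6371 = 0.373034 rad
φ₂ = arcsin(sin φ₁ cos δ + cos φ₁ sin δ cos θ)
   = arcsin(-0.86855·0.93123 + 0.49561·0.36444·0.74896) = -42.34061°
λ₂ = λ₁ + atan2(sin θ sin δ cos φ₁, cos δ − sin φ₁ sin φ₂) = 118.63986°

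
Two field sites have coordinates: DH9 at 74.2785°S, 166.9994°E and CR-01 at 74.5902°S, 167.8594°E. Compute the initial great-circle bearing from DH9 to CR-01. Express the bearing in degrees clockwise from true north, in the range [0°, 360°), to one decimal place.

143.9°

Δλ = 0.8600°
y = sin Δλ · cos φ₂ = 0.003988
x = cos φ₁ sin φ₂ − sin φ₁ cos φ₂ cos Δλ = -0.005469
θ = atan2(y, x) = 143.8984° → 143.8984° (mod 360°)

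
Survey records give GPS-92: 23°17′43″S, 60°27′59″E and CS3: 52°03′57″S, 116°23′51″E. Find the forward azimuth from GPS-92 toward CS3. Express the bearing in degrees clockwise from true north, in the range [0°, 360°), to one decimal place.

139.1°

GPS-92: φ = -23.29528°, λ = +60.46639°
CS3: φ = -52.06583°, λ = +116.39750°
Δλ = 55.9311°
y = sin Δλ · cos φ₂ = 0.509242
x = cos φ₁ sin φ₂ − sin φ₁ cos φ₂ cos Δλ = -0.588229
θ = atan2(y, x) = 139.1166° → 139.1166° (mod 360°)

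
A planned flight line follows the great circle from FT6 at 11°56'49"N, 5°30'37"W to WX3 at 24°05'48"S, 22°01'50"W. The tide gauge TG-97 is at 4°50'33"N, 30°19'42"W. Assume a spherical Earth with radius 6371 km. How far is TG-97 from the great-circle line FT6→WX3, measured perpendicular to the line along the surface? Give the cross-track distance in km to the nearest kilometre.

2204 km

FT6: φ = +11.94694°, λ = -5.51028°
WX3: φ = -24.09667°, λ = -22.03056°
TG-97: φ = +4.84250°, λ = -30.32833°
δ₁₃ = central angle FT6→TG-97 = 0.445743 rad  (haversine)
θ₁₃ = bearing FT6→TG-97 = 255.955°,  θ₁₂ = bearing FT6→WX3 = 204.089°
dₓₜ = R·arcsin(sin δ₁₃ · sin(θ₁₃ − θ₁₂)) = 6371·arcsin(0.43113·sin(51.866°)) = 2204.206 km
|dₓₜ| = 2204.206 km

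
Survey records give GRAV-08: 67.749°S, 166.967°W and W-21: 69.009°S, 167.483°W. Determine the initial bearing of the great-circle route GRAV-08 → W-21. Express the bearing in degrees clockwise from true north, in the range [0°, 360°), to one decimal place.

Δλ = -0.5160°
y = sin Δλ · cos φ₂ = -0.003226
x = cos φ₁ sin φ₂ − sin φ₁ cos φ₂ cos Δλ = -0.022003
θ = atan2(y, x) = -171.6587° → 188.3413° (mod 360°)

188.3°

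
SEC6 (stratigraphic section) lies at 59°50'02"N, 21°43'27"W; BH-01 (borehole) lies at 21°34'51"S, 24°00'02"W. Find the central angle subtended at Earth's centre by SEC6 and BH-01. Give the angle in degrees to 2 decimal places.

SEC6: φ = +59.83389°, λ = -21.72417°
BH-01: φ = -21.58083°, λ = -24.00056°
Δφ = -81.4147°,  Δλ = -2.2764°
a = sin²(Δφ/2) + cos φ₁ cos φ₂ sin²(Δλ/2) = 0.425544
c = 2·arcsin(√a) = 1.421328 rad = 81.4361°

81.44°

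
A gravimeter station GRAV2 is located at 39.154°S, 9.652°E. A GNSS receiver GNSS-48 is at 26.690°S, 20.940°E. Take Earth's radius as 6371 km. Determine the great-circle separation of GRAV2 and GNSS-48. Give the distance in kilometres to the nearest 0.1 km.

1737.8 km

Δφ = 12.4640°,  Δλ = 11.2880°
a = sin²(Δφ/2) + cos φ₁ cos φ₂ sin²(Δλ/2) = 0.018485
c = 2·arcsin(√a) = 0.272766 rad = 15.6283°
d = R·c = 6371 × 0.272766 = 1737.8 km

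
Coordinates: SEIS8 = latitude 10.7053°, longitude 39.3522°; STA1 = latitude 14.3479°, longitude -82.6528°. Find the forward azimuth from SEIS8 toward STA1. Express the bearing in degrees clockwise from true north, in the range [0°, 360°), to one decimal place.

292.4°

Δλ = -122.0050°
y = sin Δλ · cos φ₂ = -0.821552
x = cos φ₁ sin φ₂ − sin φ₁ cos φ₂ cos Δλ = 0.338876
θ = atan2(y, x) = -67.5847° → 292.4153° (mod 360°)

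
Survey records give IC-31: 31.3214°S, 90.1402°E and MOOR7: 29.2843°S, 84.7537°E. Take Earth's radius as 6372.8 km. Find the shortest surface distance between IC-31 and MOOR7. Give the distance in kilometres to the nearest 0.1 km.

564.6 km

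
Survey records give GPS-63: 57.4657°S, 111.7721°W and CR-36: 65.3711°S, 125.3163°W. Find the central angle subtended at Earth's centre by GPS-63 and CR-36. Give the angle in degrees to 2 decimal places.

10.18°

Δφ = -7.9054°,  Δλ = -13.5442°
a = sin²(Δφ/2) + cos φ₁ cos φ₂ sin²(Δλ/2) = 0.007868
c = 2·arcsin(√a) = 0.177640 rad = 10.1780°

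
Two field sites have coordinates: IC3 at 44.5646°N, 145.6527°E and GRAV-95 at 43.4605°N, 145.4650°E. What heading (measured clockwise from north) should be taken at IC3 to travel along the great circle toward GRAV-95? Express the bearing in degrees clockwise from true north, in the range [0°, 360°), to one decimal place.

187.0°

Δλ = -0.1877°
y = sin Δλ · cos φ₂ = -0.002378
x = cos φ₁ sin φ₂ − sin φ₁ cos φ₂ cos Δλ = -0.019266
θ = atan2(y, x) = -172.9641° → 187.0359° (mod 360°)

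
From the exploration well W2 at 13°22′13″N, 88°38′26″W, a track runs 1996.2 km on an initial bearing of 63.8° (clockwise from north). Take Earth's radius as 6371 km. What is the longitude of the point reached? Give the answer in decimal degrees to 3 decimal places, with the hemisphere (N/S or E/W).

71.452°W

W2: φ = +13.37028°, λ = -88.64056°
δ = d/R = 1996.2/6371 = 0.313326 rad
φ₂ = arcsin(sin φ₁ cos δ + cos φ₁ sin δ cos θ)
   = arcsin(0.23124·0.95131 + 0.97290·0.30822·0.44151) = 20.63292°
λ₂ = λ₁ + atan2(sin θ sin δ cos φ₁, cos δ − sin φ₁ sin φ₂) = -71.45232°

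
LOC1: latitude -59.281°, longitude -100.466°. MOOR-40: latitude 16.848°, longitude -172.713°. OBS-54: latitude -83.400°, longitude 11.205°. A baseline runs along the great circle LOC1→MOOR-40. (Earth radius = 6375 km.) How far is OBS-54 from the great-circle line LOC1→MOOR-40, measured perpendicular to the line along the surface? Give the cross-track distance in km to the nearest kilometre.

3015 km

δ₁₃ = central angle LOC1→OBS-54 = 0.587545 rad  (haversine)
θ₁₃ = bearing LOC1→OBS-54 = 168.890°,  θ₁₂ = bearing LOC1→MOOR-40 = 293.637°
dₓₜ = R·arcsin(sin δ₁₃ · sin(θ₁₃ − θ₁₂)) = 6375·arcsin(0.55432·sin(-124.747°)) = -3014.732 km
|dₓₜ| = 3014.732 km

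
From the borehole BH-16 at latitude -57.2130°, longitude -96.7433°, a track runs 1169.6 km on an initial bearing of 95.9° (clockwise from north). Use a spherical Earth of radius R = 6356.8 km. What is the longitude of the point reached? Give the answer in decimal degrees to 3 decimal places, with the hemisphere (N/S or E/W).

77.336°W

δ = d/R = 1169.6/6356.8 = 0.183992 rad
φ₂ = arcsin(sin φ₁ cos δ + cos φ₁ sin δ cos θ)
   = arcsin(-0.84069·0.98312 + 0.54152·0.18296·-0.10279) = -56.79156°
λ₂ = λ₁ + atan2(sin θ sin δ cos φ₁, cos δ − sin φ₁ sin φ₂) = -77.33595°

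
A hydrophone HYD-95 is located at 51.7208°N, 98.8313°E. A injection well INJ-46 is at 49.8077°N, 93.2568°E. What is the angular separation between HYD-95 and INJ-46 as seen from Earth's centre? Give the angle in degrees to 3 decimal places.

Δφ = -1.9131°,  Δλ = -5.5745°
a = sin²(Δφ/2) + cos φ₁ cos φ₂ sin²(Δλ/2) = 0.001224
c = 2·arcsin(√a) = 0.069987 rad = 4.0100°

4.010°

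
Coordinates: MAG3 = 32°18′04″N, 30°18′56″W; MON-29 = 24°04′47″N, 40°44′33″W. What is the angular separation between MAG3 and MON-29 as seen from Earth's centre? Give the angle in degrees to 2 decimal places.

12.32°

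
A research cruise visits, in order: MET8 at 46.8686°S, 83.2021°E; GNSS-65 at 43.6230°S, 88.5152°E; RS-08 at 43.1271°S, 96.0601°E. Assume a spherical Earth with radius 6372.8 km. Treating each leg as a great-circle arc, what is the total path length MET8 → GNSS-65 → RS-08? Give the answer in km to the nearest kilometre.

MET8→GNSS-65: c = 0.086402 rad, d = 550.62 km
GNSS-65→RS-08: c = 0.096074 rad, d = 612.26 km
Total = 550.62 + 612.26 = 1162.88 km

1163 km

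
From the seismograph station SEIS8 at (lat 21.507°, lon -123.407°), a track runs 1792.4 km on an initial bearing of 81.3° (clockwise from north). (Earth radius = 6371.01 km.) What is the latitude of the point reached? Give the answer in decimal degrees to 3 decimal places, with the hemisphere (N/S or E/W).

23.034°N

δ = d/R = 1792.4/6371.01 = 0.281337 rad
φ₂ = arcsin(sin φ₁ cos δ + cos φ₁ sin δ cos θ)
   = arcsin(0.36661·0.96069 + 0.93037·0.27764·0.15126) = 23.03376°
λ₂ = λ₁ + atan2(sin θ sin δ cos φ₁, cos δ − sin φ₁ sin φ₂) = -106.05619°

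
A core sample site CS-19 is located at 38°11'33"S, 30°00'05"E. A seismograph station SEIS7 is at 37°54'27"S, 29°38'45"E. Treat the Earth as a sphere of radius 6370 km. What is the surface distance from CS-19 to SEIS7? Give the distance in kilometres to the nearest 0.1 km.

44.4 km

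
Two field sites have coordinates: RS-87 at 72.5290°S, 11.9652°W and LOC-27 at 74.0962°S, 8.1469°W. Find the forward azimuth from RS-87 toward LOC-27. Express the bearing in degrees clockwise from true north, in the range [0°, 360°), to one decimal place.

146.8°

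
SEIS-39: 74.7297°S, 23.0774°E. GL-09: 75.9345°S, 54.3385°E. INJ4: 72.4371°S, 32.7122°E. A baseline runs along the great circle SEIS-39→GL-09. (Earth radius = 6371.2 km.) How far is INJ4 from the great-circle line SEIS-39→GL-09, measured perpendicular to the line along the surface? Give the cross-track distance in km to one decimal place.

δ₁₃ = central angle SEIS-39→INJ4 = 0.062001 rad  (haversine)
θ₁₃ = bearing SEIS-39→INJ4 = 54.596°,  θ₁₂ = bearing SEIS-39→GL-09 = 113.587°
dₓₜ = R·arcsin(sin δ₁₃ · sin(θ₁₃ − θ₁₂)) = 6371.2·arcsin(0.06196·sin(-58.991°)) = -338.510 km
|dₓₜ| = 338.510 km

338.5 km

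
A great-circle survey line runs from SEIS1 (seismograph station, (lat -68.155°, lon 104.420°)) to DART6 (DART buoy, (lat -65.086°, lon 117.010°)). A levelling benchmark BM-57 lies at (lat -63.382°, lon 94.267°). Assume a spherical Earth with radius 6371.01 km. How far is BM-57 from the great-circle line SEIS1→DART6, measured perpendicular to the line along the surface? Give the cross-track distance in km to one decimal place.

δ₁₃ = central angle SEIS1→BM-57 = 0.110314 rad  (haversine)
θ₁₃ = bearing SEIS1→BM-57 = 314.160°,  θ₁₂ = bearing SEIS1→DART6 = 64.328°
dₓₜ = R·arcsin(sin δ₁₃ · sin(θ₁₃ − θ₁₂)) = 6371.01·arcsin(0.11009·sin(249.832°)) = -659.562 km
|dₓₜ| = 659.562 km

659.6 km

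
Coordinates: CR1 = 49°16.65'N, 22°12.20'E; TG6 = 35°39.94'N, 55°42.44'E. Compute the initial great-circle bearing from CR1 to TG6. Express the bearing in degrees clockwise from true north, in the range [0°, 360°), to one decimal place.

106.5°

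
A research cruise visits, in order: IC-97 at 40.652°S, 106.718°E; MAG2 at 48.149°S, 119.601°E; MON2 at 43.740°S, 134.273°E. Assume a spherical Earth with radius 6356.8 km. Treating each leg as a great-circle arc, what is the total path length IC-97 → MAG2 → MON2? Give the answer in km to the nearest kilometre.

IC-97→MAG2: c = 0.206719 rad, d = 1314.07 km
MAG2→MON2: c = 0.193578 rad, d = 1230.54 km
Total = 1314.07 + 1230.54 = 2544.61 km

2545 km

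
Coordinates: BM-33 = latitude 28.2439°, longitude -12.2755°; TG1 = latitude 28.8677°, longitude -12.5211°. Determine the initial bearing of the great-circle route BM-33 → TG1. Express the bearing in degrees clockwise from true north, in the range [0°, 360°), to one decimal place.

341.0°

Δλ = -0.2456°
y = sin Δλ · cos φ₂ = -0.003754
x = cos φ₁ sin φ₂ − sin φ₁ cos φ₂ cos Δλ = 0.010891
θ = atan2(y, x) = -19.0179° → 340.9821° (mod 360°)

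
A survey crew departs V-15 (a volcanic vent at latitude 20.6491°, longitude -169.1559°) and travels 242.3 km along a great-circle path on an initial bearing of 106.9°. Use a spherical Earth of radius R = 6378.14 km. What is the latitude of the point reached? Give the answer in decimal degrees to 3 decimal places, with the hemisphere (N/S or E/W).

20.002°N

δ = d/R = 242.3/6378.14 = 0.037989 rad
φ₂ = arcsin(sin φ₁ cos δ + cos φ₁ sin δ cos θ)
   = arcsin(0.35264·0.99928 + 0.93576·0.03798·-0.29070) = 20.00229°
λ₂ = λ₁ + atan2(sin θ sin δ cos φ₁, cos δ − sin φ₁ sin φ₂) = -166.93957°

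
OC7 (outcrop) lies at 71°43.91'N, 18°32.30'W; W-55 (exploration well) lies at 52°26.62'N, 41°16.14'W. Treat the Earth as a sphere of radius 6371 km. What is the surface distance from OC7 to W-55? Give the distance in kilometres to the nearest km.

2415 km

OC7: φ = +71.73183°, λ = -18.53833°
W-55: φ = +52.44367°, λ = -41.26900°
Δφ = -19.2882°,  Δλ = -22.7307°
a = sin²(Δφ/2) + cos φ₁ cos φ₂ sin²(Δλ/2) = 0.035485
c = 2·arcsin(√a) = 0.379016 rad = 21.7160°
d = R·c = 6371 × 0.379016 = 2414.7 km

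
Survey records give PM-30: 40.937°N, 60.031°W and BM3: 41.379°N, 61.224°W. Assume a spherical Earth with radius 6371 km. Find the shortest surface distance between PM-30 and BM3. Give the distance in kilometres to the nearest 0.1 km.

111.3 km

Δφ = 0.4420°,  Δλ = -1.1930°
a = sin²(Δφ/2) + cos φ₁ cos φ₂ sin²(Δλ/2) = 0.000076
c = 2·arcsin(√a) = 0.017472 rad = 1.0011°
d = R·c = 6371 × 0.017472 = 111.3 km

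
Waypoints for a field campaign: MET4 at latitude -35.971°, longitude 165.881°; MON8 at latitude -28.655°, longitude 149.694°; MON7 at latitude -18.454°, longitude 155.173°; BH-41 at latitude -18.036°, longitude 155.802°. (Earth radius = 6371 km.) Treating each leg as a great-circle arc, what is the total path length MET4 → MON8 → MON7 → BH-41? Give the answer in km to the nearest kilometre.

MET4→MON8: c = 0.270248 rad, d = 1721.75 km
MON8→MON7: c = 0.198368 rad, d = 1263.80 km
MON7→BH-41: c = 0.012725 rad, d = 81.07 km
Total = 1721.75 + 1263.80 + 81.07 = 3066.62 km

3067 km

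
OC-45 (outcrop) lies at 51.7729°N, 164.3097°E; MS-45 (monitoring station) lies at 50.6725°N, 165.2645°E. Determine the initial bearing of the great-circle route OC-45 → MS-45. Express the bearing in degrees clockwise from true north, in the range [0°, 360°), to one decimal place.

151.1°

Δλ = 0.9548°
y = sin Δλ · cos φ₂ = 0.010561
x = cos φ₁ sin φ₂ − sin φ₁ cos φ₂ cos Δλ = -0.019135
θ = atan2(y, x) = 151.1061° → 151.1061° (mod 360°)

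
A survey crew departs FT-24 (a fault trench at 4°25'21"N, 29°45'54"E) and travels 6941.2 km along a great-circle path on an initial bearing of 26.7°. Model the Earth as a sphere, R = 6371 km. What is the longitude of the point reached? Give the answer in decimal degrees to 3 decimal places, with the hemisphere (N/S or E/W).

74.606°E

FT-24: φ = +4.42250°, λ = +29.76500°
δ = d/R = 6941.2/6371 = 1.089499 rad
φ₂ = arcsin(sin φ₁ cos δ + cos φ₁ sin δ cos θ)
   = arcsin(0.07711·0.46293 + 0.99702·0.88640·0.89337) = 55.61071°
λ₂ = λ₁ + atan2(sin θ sin δ cos φ₁, cos δ − sin φ₁ sin φ₂) = 74.60616°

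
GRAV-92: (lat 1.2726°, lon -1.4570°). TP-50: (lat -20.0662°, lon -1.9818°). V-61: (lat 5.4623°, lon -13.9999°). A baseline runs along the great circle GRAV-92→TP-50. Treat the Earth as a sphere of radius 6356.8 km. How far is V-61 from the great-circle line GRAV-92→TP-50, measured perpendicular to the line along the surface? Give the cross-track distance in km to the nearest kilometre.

δ₁₃ = central angle GRAV-92→V-61 = 0.230398 rad  (haversine)
θ₁₃ = bearing GRAV-92→V-61 = 288.798°,  θ₁₂ = bearing GRAV-92→TP-50 = 181.354°
dₓₜ = R·arcsin(sin δ₁₃ · sin(θ₁₃ − θ₁₂)) = 6356.8·arcsin(0.22837·sin(107.444°)) = 1396.110 km
|dₓₜ| = 1396.110 km

1396 km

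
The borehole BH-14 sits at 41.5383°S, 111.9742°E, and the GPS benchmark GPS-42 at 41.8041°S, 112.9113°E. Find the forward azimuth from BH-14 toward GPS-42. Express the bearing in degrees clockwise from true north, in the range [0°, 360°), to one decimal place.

Δλ = 0.9371°
y = sin Δλ · cos φ₂ = 0.012191
x = cos φ₁ sin φ₂ − sin φ₁ cos φ₂ cos Δλ = -0.004705
θ = atan2(y, x) = 111.1039° → 111.1039° (mod 360°)

111.1°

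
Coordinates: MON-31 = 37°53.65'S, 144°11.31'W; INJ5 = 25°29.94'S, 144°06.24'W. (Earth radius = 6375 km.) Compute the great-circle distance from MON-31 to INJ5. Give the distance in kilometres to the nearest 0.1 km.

MON-31: φ = -37.89417°, λ = -144.18850°
INJ5: φ = -25.49900°, λ = -144.10400°
Δφ = 12.3952°,  Δλ = 0.0845°
a = sin²(Δφ/2) + cos φ₁ cos φ₂ sin²(Δλ/2) = 0.011655
c = 2·arcsin(√a) = 0.216340 rad = 12.3954°
d = R·c = 6375 × 0.216340 = 1379.2 km

1379.2 km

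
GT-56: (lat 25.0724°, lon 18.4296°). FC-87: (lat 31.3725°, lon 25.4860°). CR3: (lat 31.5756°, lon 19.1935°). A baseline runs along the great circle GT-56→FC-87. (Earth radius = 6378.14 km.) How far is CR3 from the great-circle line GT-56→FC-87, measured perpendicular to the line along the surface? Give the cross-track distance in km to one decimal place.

440.2 km

δ₁₃ = central angle GT-56→CR3 = 0.114106 rad  (haversine)
θ₁₃ = bearing GT-56→CR3 = 5.725°,  θ₁₂ = bearing GT-56→FC-87 = 43.000°
dₓₜ = R·arcsin(sin δ₁₃ · sin(θ₁₃ − θ₁₂)) = 6378.14·arcsin(0.11386·sin(-37.275°)) = -440.168 km
|dₓₜ| = 440.168 km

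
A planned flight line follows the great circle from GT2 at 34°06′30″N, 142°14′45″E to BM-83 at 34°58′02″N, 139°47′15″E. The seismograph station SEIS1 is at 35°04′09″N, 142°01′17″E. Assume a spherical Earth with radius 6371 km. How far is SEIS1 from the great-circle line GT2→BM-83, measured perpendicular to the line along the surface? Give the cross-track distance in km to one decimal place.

GT2: φ = +34.10833°, λ = +142.24583°
BM-83: φ = +34.96722°, λ = +139.78750°
SEIS1: φ = +35.06917°, λ = +142.02139°
δ₁₃ = central angle GT2→SEIS1 = 0.017077 rad  (haversine)
θ₁₃ = bearing GT2→SEIS1 = 349.178°,  θ₁₂ = bearing GT2→BM-83 = 293.677°
dₓₜ = R·arcsin(sin δ₁₃ · sin(θ₁₃ − θ₁₂)) = 6371·arcsin(0.01708·sin(55.501°)) = 89.663 km
|dₓₜ| = 89.663 km

89.7 km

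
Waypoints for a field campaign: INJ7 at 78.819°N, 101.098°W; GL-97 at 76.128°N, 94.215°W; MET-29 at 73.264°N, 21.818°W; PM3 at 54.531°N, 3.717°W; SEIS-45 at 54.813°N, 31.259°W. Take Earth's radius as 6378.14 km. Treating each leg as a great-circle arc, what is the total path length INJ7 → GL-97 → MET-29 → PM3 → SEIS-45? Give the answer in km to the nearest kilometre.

6361 km

INJ7→GL-97: c = 0.053631 rad, d = 342.07 km
GL-97→MET-29: c = 0.315665 rad, d = 2013.36 km
MET-29→PM3: c = 0.351794 rad, d = 2243.79 km
PM3→SEIS-45: c = 0.276217 rad, d = 1761.75 km
Total = 342.07 + 2013.36 + 2243.79 + 1761.75 = 6360.97 km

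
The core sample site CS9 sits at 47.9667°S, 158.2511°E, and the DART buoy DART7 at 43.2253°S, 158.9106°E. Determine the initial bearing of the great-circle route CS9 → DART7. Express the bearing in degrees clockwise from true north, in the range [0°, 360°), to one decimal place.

5.8°

Δλ = 0.6595°
y = sin Δλ · cos φ₂ = 0.008387
x = cos φ₁ sin φ₂ − sin φ₁ cos φ₂ cos Δλ = 0.082623
θ = atan2(y, x) = 5.7963° → 5.7963° (mod 360°)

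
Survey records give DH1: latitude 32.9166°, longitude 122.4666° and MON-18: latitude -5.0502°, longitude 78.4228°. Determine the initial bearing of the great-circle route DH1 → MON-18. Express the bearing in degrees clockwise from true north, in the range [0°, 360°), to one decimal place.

236.2°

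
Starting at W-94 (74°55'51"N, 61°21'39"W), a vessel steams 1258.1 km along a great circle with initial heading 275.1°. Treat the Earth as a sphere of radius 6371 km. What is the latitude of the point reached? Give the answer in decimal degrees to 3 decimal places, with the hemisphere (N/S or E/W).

W-94: φ = +74.93083°, λ = -61.36083°
δ = d/R = 1258.1/6371 = 0.197473 rad
φ₂ = arcsin(sin φ₁ cos δ + cos φ₁ sin δ cos θ)
   = arcsin(0.96561·0.98057 + 0.25998·0.19619·0.08889) = 72.06021°
λ₂ = λ₁ + atan2(sin θ sin δ cos φ₁, cos δ − sin φ₁ sin φ₂) = -100.73850°

72.060°N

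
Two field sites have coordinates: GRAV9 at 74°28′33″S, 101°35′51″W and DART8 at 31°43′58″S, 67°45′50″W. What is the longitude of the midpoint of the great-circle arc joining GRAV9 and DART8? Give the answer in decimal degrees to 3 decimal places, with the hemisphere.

75.672°W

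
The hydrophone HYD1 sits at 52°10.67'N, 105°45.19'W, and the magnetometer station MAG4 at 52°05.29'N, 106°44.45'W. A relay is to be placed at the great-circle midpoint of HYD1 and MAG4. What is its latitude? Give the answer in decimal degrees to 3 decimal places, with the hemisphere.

52.134°N

HYD1: φ = +52.17783°, λ = -105.75317°
MAG4: φ = +52.08817°, λ = -106.74083°
Bx = cos φ₂ cos Δλ = 0.614357,  By = cos φ₂ sin Δλ = -0.010591
φₘ = atan2(sin φ₁ + sin φ₂, √((cos φ₁ + Bx)² + By²)) = 52.13403°
λₘ = λ₁ + atan2(By, cos φ₁ + Bx) = -106.24750°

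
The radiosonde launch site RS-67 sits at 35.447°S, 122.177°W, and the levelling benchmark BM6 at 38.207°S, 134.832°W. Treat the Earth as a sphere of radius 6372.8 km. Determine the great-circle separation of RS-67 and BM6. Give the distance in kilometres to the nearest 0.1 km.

1166.7 km

Δφ = -2.7600°,  Δλ = -12.6550°
a = sin²(Δφ/2) + cos φ₁ cos φ₂ sin²(Δλ/2) = 0.008355
c = 2·arcsin(√a) = 0.183072 rad = 10.4893°
d = R·c = 6372.8 × 0.183072 = 1166.7 km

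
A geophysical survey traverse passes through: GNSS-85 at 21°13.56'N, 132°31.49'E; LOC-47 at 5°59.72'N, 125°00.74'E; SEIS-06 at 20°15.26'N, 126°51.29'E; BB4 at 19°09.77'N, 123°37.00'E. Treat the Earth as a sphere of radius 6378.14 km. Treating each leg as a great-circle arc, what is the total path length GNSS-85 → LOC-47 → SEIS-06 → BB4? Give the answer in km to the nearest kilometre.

3839 km

GNSS-85: φ = +21.22600°, λ = +132.52483°
LOC-47: φ = +5.99533°, λ = +125.01233°
SEIS-06: φ = +20.25433°, λ = +126.85483°
BB4: φ = +19.16283°, λ = +123.61667°
GNSS-85→LOC-47: c = 0.294600 rad, d = 1879.00 km
LOC-47→SEIS-06: c = 0.250818 rad, d = 1599.75 km
SEIS-06→BB4: c = 0.056512 rad, d = 360.44 km
Total = 1879.00 + 1599.75 + 360.44 = 3839.19 km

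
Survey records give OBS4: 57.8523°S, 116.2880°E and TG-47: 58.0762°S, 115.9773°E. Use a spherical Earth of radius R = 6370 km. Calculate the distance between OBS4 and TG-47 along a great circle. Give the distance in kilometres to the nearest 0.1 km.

30.9 km

Δφ = -0.2239°,  Δλ = -0.3107°
a = sin²(Δφ/2) + cos φ₁ cos φ₂ sin²(Δλ/2) = 0.000006
c = 2·arcsin(√a) = 0.004852 rad = 0.2780°
d = R·c = 6370 × 0.004852 = 30.9 km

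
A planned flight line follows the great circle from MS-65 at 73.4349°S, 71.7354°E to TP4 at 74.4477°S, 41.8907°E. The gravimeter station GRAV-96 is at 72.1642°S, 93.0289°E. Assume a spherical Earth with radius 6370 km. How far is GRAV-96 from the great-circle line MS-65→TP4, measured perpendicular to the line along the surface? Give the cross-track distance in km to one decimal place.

243.6 km

δ₁₃ = central angle MS-65→GRAV-96 = 0.111479 rad  (haversine)
θ₁₃ = bearing MS-65→GRAV-96 = 88.901°,  θ₁₂ = bearing MS-65→TP4 = 248.798°
dₓₜ = R·arcsin(sin δ₁₃ · sin(θ₁₃ − θ₁₂)) = 6370·arcsin(0.11125·sin(-159.897°)) = -243.624 km
|dₓₜ| = 243.624 km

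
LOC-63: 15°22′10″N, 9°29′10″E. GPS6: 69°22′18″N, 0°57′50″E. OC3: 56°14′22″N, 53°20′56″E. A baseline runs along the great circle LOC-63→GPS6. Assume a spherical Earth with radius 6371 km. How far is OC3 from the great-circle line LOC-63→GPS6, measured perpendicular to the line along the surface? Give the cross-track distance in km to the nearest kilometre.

2825 km

LOC-63: φ = +15.36944°, λ = +9.48611°
GPS6: φ = +69.37167°, λ = +0.96389°
OC3: φ = +56.23944°, λ = +53.34889°
δ₁₃ = central angle LOC-63→OC3 = 0.918900 rad  (haversine)
θ₁₃ = bearing LOC-63→OC3 = 28.974°,  θ₁₂ = bearing LOC-63→GPS6 = 356.312°
dₓₜ = R·arcsin(sin δ₁₃ · sin(θ₁₃ − θ₁₂)) = 6371·arcsin(0.79493·sin(-327.338°)) = 2824.882 km
|dₓₜ| = 2824.882 km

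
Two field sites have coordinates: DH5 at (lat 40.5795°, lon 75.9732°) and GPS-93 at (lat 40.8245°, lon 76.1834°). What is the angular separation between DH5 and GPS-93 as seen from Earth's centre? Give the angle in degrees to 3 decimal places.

0.292°

Δφ = 0.2450°,  Δλ = 0.2102°
a = sin²(Δφ/2) + cos φ₁ cos φ₂ sin²(Δλ/2) = 0.000007
c = 2·arcsin(√a) = 0.005101 rad = 0.2923°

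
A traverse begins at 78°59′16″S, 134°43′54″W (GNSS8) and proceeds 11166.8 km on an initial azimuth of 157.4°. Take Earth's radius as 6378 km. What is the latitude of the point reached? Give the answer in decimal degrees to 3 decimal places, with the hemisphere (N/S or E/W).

GNSS8: φ = -78.98778°, λ = -134.73167°
δ = d/R = 11166.8/6378 = 1.750831 rad
φ₂ = arcsin(sin φ₁ cos δ + cos φ₁ sin δ cos θ)
   = arcsin(-0.98159·-0.17906 + 0.19102·0.98384·-0.92321) = 0.12987°
λ₂ = λ₁ + atan2(sin θ sin δ cos φ₁, cos δ − sin φ₁ sin φ₂) = 23.05321°

0.130°N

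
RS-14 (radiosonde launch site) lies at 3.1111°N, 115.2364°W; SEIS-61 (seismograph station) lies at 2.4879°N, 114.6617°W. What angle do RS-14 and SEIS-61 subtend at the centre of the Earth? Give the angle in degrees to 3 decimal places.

Δφ = -0.6232°,  Δλ = 0.5747°
a = sin²(Δφ/2) + cos φ₁ cos φ₂ sin²(Δλ/2) = 0.000055
c = 2·arcsin(√a) = 0.014788 rad = 0.8473°

0.847°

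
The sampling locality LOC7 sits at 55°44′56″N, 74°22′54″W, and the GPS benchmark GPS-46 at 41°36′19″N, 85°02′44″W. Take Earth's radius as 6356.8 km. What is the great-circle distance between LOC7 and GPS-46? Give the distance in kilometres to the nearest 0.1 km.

1748.3 km

LOC7: φ = +55.74889°, λ = -74.38167°
GPS-46: φ = +41.60528°, λ = -85.04556°
Δφ = -14.1436°,  Δλ = -10.6639°
a = sin²(Δφ/2) + cos φ₁ cos φ₂ sin²(Δλ/2) = 0.018791
c = 2·arcsin(√a) = 0.275026 rad = 15.7578°
d = R·c = 6356.8 × 0.275026 = 1748.3 km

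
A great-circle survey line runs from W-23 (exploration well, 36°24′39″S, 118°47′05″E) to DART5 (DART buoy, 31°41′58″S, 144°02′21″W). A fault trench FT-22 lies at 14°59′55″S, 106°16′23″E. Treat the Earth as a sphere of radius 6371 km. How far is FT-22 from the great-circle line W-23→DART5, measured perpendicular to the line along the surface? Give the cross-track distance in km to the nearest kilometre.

1284 km

W-23: φ = -36.41083°, λ = +118.78472°
DART5: φ = -31.69944°, λ = -144.03917°
FT-22: φ = -14.99861°, λ = +106.27306°
δ₁₃ = central angle W-23→FT-22 = 0.421400 rad  (haversine)
θ₁₃ = bearing W-23→FT-22 = 329.231°,  θ₁₂ = bearing W-23→DART5 = 119.929°
dₓₜ = R·arcsin(sin δ₁₃ · sin(θ₁₃ − θ₁₂)) = 6371·arcsin(0.40904·sin(209.302°)) = -1284.076 km
|dₓₜ| = 1284.076 km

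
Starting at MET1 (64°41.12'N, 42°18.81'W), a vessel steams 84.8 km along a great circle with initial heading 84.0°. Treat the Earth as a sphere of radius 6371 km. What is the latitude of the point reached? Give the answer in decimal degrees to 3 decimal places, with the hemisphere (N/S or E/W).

MET1: φ = +64.68533°, λ = -42.31350°
δ = d/R = 84.8/6371 = 0.013310 rad
φ₂ = arcsin(sin φ₁ cos δ + cos φ₁ sin δ cos θ)
   = arcsin(0.90397·0.99991 + 0.42759·0.01331·0.10453) = 64.75441°
λ₂ = λ₁ + atan2(sin θ sin δ cos φ₁, cos δ − sin φ₁ sin φ₂) = -40.53496°

64.754°N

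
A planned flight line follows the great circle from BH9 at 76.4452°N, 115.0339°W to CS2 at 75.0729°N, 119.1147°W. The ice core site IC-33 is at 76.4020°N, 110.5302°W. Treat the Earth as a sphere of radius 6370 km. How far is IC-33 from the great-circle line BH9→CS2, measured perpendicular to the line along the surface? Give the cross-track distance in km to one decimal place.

δ₁₃ = central angle BH9→IC-33 = 0.018463 rad  (haversine)
θ₁₃ = bearing BH9→IC-33 = 90.150°,  θ₁₂ = bearing BH9→CS2 = 218.177°
dₓₜ = R·arcsin(sin δ₁₃ · sin(θ₁₃ − θ₁₂)) = 6370·arcsin(0.01846·sin(-128.027°)) = -92.640 km
|dₓₜ| = 92.640 km

92.6 km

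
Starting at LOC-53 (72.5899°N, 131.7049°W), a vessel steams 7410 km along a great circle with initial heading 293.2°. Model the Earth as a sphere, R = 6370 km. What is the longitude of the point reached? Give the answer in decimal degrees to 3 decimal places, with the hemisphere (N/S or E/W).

δ = d/R = 7410/6370 = 1.163265 rad
φ₂ = arcsin(sin φ₁ cos δ + cos φ₁ sin δ cos θ)
   = arcsin(0.95419·0.39634 + 0.29921·0.91810·0.39394) = 29.10449°
λ₂ = λ₁ + atan2(sin θ sin δ cos φ₁, cos δ − sin φ₁ sin φ₂) = 123.26924°

123.269°E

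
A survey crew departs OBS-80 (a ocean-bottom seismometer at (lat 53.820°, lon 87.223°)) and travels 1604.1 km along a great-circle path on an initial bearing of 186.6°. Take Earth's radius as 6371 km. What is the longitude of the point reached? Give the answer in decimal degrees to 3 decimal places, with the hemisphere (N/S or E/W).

85.097°E

δ = d/R = 1604.1/6371 = 0.251782 rad
φ₂ = arcsin(sin φ₁ cos δ + cos φ₁ sin δ cos θ)
   = arcsin(0.80717·0.96847 + 0.59032·0.24913·-0.99337) = 39.46628°
λ₂ = λ₁ + atan2(sin θ sin δ cos φ₁, cos δ − sin φ₁ sin φ₂) = 85.09735°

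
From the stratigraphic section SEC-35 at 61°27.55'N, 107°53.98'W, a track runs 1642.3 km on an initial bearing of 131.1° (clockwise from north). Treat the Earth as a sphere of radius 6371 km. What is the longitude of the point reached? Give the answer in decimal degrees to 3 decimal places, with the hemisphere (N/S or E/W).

90.398°W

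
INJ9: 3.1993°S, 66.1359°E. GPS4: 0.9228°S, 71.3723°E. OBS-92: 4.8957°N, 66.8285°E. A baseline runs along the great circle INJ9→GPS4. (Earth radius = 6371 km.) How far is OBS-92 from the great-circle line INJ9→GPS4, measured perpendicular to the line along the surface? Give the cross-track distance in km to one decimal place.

794.9 km

δ₁₃ = central angle INJ9→OBS-92 = 0.141800 rad  (haversine)
θ₁₃ = bearing INJ9→OBS-92 = 4.889°,  θ₁₂ = bearing INJ9→GPS4 = 66.600°
dₓₜ = R·arcsin(sin δ₁₃ · sin(θ₁₃ − θ₁₂)) = 6371·arcsin(0.14132·sin(-61.711°)) = -794.909 km
|dₓₜ| = 794.909 km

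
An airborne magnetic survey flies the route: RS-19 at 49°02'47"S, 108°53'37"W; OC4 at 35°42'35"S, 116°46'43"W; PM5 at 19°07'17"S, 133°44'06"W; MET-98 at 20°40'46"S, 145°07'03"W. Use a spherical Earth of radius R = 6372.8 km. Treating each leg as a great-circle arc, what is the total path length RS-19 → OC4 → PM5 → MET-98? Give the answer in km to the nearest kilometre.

5303 km

RS-19: φ = -49.04639°, λ = -108.89361°
OC4: φ = -35.70972°, λ = -116.77861°
PM5: φ = -19.12139°, λ = -133.73500°
MET-98: φ = -20.67944°, λ = -145.11750°
RS-19→OC4: c = 0.253663 rad, d = 1616.55 km
OC4→PM5: c = 0.389685 rad, d = 2483.38 km
PM5→MET-98: c = 0.188725 rad, d = 1202.71 km
Total = 1616.55 + 2483.38 + 1202.71 = 5302.63 km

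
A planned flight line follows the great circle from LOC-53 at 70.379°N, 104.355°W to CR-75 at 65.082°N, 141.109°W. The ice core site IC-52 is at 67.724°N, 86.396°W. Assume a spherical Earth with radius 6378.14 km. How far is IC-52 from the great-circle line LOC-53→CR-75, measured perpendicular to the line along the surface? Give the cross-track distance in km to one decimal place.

δ₁₃ = central angle LOC-53→IC-52 = 0.120699 rad  (haversine)
θ₁₃ = bearing LOC-53→IC-52 = 103.900°,  θ₁₂ = bearing LOC-53→CR-75 = 266.951°
dₓₜ = R·arcsin(sin δ₁₃ · sin(θ₁₃ − θ₁₂)) = 6378.14·arcsin(0.12041·sin(-163.051°)) = -223.924 km
|dₓₜ| = 223.924 km

223.9 km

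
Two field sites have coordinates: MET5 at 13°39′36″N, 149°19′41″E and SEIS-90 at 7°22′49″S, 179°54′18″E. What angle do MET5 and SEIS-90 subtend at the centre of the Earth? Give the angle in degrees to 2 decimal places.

MET5: φ = +13.66000°, λ = +149.32806°
SEIS-90: φ = -7.38028°, λ = +179.90500°
Δφ = -21.0403°,  Δλ = 30.5769°
a = sin²(Δφ/2) + cos φ₁ cos φ₂ sin²(Δλ/2) = 0.100336
c = 2·arcsin(√a) = 0.644621 rad = 36.9340°

36.93°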